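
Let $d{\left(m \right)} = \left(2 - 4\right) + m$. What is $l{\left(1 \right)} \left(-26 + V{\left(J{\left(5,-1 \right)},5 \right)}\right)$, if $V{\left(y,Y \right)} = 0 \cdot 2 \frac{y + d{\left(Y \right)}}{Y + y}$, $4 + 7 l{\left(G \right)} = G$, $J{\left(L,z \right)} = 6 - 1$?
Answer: $\frac{78}{7} \approx 11.143$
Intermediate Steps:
$J{\left(L,z \right)} = 5$ ($J{\left(L,z \right)} = 6 - 1 = 5$)
$d{\left(m \right)} = -2 + m$
$l{\left(G \right)} = - \frac{4}{7} + \frac{G}{7}$
$V{\left(y,Y \right)} = 0$ ($V{\left(y,Y \right)} = 0 \cdot 2 \frac{y + \left(-2 + Y\right)}{Y + y} = 0 \frac{-2 + Y + y}{Y + y} = 0$)
$l{\left(1 \right)} \left(-26 + V{\left(J{\left(5,-1 \right)},5 \right)}\right) = \left(- \frac{4}{7} + \frac{1}{7} \cdot 1\right) \left(-26 + 0\right) = \left(- \frac{4}{7} + \frac{1}{7}\right) \left(-26\right) = \left(- \frac{3}{7}\right) \left(-26\right) = \frac{78}{7}$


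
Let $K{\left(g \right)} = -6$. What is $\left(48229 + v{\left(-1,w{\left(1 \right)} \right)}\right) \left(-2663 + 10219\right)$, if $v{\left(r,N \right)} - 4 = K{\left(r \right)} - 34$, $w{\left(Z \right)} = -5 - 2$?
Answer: $364146308$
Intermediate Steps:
$w{\left(Z \right)} = -7$
$v{\left(r,N \right)} = -36$ ($v{\left(r,N \right)} = 4 - 40 = -36$)
$\left(48229 + v{\left(-1,w{\left(1 \right)} \right)}\right) \left(-2663 + 10219\right) = \left(48229 - 36\right) \left(-2663 + 10219\right) = 48193 \cdot 7556 = 364146308$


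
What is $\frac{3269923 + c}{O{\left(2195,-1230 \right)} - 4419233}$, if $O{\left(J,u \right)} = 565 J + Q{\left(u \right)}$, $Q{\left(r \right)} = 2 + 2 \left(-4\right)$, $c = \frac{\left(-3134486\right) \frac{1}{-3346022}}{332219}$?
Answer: $- \frac{302907159723968125}{294490496204310196} \approx -1.0286$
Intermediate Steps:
$c = \frac{1567243}{555806041409}$ ($c = \left(-3134486\right) \left(- \frac{1}{3346022}\right) \frac{1}{332219} = \frac{1567243}{1673011} \cdot \frac{1}{332219} = \frac{1567243}{555806041409} \approx 2.8198 \cdot 10^{-6}$)
$Q{\left(r \right)} = -6$ ($Q{\left(r \right)} = 2 - 8 = -6$)
$O{\left(J,u \right)} = -6 + 565 J$ ($O{\left(J,u \right)} = 565 J - 6 = -6 + 565 J$)
$\frac{3269923 + c}{O{\left(2195,-1230 \right)} - 4419233} = \frac{3269923 + \frac{1567243}{555806041409}}{\left(-6 + 565 \cdot 2195\right) - 4419233} = \frac{1817442958343808750}{555806041409 \left(\left(-6 + 1240175\right) - 4419233\right)} = \frac{1817442958343808750}{555806041409 \left(1240169 - 4419233\right)} = \frac{1817442958343808750}{555806041409 \left(-3179064\right)} = \frac{1817442958343808750}{555806041409} \left(- \frac{1}{3179064}\right) = - \frac{302907159723968125}{294490496204310196}$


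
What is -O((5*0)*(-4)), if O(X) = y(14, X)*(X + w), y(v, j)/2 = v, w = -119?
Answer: 3332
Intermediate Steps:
y(v, j) = 2*v
O(X) = -3332 + 28*X (O(X) = (2*14)*(X - 119) = 28*(-119 + X) = -3332 + 28*X)
-O((5*0)*(-4)) = -(-3332 + 28*((5*0)*(-4))) = -(-3332 + 28*(0*(-4))) = -(-3332 + 28*0) = -(-3332 + 0) = -1*(-3332) = 3332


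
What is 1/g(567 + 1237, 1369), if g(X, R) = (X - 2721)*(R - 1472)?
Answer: 1/94451 ≈ 1.0587e-5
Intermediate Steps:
g(X, R) = (-2721 + X)*(-1472 + R)
1/g(567 + 1237, 1369) = 1/(4005312 - 2721*1369 - 1472*(567 + 1237) + 1369*(567 + 1237)) = 1/(4005312 - 3725049 - 1472*1804 + 1369*1804) = 1/(4005312 - 3725049 - 2655488 + 2469676) = 1/94451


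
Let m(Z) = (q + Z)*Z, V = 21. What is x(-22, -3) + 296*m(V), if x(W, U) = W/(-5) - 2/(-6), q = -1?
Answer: 1864871/15 ≈ 1.2432e+5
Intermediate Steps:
x(W, U) = ⅓ - W/5 (x(W, U) = W*(-⅕) - 2*(-⅙) = -W/5 + ⅓ = ⅓ - W/5)
m(Z) = Z*(-1 + Z) (m(Z) = (-1 + Z)*Z = Z*(-1 + Z))
x(-22, -3) + 296*m(V) = (⅓ - ⅕*(-22)) + 296*(21*(-1 + 21)) = (⅓ + 22/5) + 296*(21*20) = 71/15 + 296*420 = 71/15 + 124320 = 1864871/15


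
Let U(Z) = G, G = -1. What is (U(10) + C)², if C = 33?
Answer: 1024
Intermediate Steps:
U(Z) = -1
(U(10) + C)² = (-1 + 33)² = 32² = 1024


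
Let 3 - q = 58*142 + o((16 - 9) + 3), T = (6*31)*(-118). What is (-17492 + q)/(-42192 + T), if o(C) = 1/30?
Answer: 771751/1924200 ≈ 0.40108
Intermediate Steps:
o(C) = 1/30
T = -21948 (T = 186*(-118) = -21948)
q = -246991/30 (q = 3 - (58*142 + 1/30) = 3 - (8236 + 1/30) = 3 - 1*247081/30 = 3 - 247081/30 = -246991/30 ≈ -8233.0)
(-17492 + q)/(-42192 + T) = (-17492 - 246991/30)/(-42192 - 21948) = -771751/30/(-64140) = -771751/30*(-1/64140) = 771751/1924200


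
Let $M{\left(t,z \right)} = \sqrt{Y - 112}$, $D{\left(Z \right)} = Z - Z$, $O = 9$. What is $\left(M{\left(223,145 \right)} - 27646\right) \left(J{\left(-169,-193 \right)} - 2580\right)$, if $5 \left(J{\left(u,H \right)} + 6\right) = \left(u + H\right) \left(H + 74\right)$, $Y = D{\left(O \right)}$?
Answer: $- \frac{833471608}{5} + \frac{120592 i \sqrt{7}}{5} \approx -1.6669 \cdot 10^{8} + 63811.0 i$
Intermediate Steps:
$D{\left(Z \right)} = 0$
$Y = 0$
$J{\left(u,H \right)} = -6 + \frac{\left(74 + H\right) \left(H + u\right)}{5}$ ($J{\left(u,H \right)} = -6 + \frac{\left(u + H\right) \left(H + 74\right)}{5} = -6 + \frac{\left(H + u\right) \left(74 + H\right)}{5} = -6 + \frac{\left(74 + H\right) \left(H + u\right)}{5}$)
$M{\left(t,z \right)} = 4 i \sqrt{7}$ ($M{\left(t,z \right)} = \sqrt{0 - 112} = \sqrt{-112} = 4 i \sqrt{7}$)
$\left(M{\left(223,145 \right)} - 27646\right) \left(J{\left(-169,-193 \right)} - 2580\right) = \left(4 i \sqrt{7} - 27646\right) \left(\left(-6 + \frac{\left(-193\right)^{2}}{5} + \frac{74}{5} \left(-193\right) + \frac{74}{5} \left(-169\right) + \frac{1}{5} \left(-193\right) \left(-169\right)\right) - 2580\right) = \left(-27646 + 4 i \sqrt{7}\right) \left(\left(-6 + \frac{1}{5} \cdot 37249 - \frac{14282}{5} - \frac{12506}{5} + \frac{32617}{5}\right) - 2580\right) = \left(-27646 + 4 i \sqrt{7}\right) \left(\left(-6 + \frac{37249}{5} - \frac{14282}{5} - \frac{12506}{5} + \frac{32617}{5}\right) - 2580\right) = \left(-27646 + 4 i \sqrt{7}\right) \left(\frac{43048}{5} - 2580\right) = \left(-27646 + 4 i \sqrt{7}\right) \frac{30148}{5} = - \frac{833471608}{5} + \frac{120592 i \sqrt{7}}{5}$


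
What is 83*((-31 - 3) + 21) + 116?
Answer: -963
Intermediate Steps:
83*((-31 - 3) + 21) + 116 = 83*(-34 + 21) + 116 = 83*(-13) + 116 = -1079 + 116 = -963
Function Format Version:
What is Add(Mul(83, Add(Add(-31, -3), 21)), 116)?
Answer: -963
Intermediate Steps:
Add(Mul(83, Add(Add(-31, -3), 21)), 116) = Add(Mul(83, Add(-34, 21)), 116) = Add(Mul(83, -13), 116) = Add(-1079, 116) = -963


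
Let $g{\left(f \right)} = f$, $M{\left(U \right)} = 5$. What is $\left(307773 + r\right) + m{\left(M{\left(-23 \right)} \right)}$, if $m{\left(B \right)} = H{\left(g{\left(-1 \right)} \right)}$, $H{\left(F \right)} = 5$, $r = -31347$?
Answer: $276431$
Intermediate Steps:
$m{\left(B \right)} = 5$
$\left(307773 + r\right) + m{\left(M{\left(-23 \right)} \right)} = \left(307773 - 31347\right) + 5 = 276426 + 5 = 276431$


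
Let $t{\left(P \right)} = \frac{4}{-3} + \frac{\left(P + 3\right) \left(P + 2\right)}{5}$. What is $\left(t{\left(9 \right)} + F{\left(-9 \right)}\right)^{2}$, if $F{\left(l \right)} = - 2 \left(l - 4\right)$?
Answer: $\frac{586756}{225} \approx 2607.8$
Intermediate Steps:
$F{\left(l \right)} = 8 - 2 l$ ($F{\left(l \right)} = - 2 \left(-4 + l\right) = 8 - 2 l$)
$t{\left(P \right)} = - \frac{4}{3} + \frac{\left(2 + P\right) \left(3 + P\right)}{5}$ ($t{\left(P \right)} = 4 \left(- \frac{1}{3}\right) + \left(3 + P\right) \left(2 + P\right) \frac{1}{5} = - \frac{4}{3} + \left(2 + P\right) \left(3 + P\right) \frac{1}{5} = - \frac{4}{3} + \frac{\left(2 + P\right) \left(3 + P\right)}{5}$)
$\left(t{\left(9 \right)} + F{\left(-9 \right)}\right)^{2} = \left(\left(- \frac{2}{15} + 9 + \frac{9^{2}}{5}\right) + \left(8 - -18\right)\right)^{2} = \left(\left(- \frac{2}{15} + 9 + \frac{1}{5} \cdot 81\right) + \left(8 + 18\right)\right)^{2} = \left(\left(- \frac{2}{15} + 9 + \frac{81}{5}\right) + 26\right)^{2} = \left(\frac{376}{15} + 26\right)^{2} = \left(\frac{766}{15}\right)^{2} = \frac{586756}{225}$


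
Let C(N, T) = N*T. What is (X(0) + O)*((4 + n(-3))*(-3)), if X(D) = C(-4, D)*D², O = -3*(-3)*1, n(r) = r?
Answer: -27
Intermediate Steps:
O = 9 (O = 9*1 = 9)
X(D) = -4*D³ (X(D) = (-4*D)*D² = -4*D³)
(X(0) + O)*((4 + n(-3))*(-3)) = (-4*0³ + 9)*((4 - 3)*(-3)) = (-4*0 + 9)*(1*(-3)) = (0 + 9)*(-3) = 9*(-3) = -27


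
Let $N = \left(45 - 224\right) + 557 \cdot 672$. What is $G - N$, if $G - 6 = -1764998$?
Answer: $-2139117$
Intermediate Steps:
$G = -1764992$ ($G = 6 - 1764998 = -1764992$)
$N = 374125$ ($N = \left(45 - 224\right) + 374304 = -179 + 374304 = 374125$)
$G - N = -1764992 - 374125 = -2139117$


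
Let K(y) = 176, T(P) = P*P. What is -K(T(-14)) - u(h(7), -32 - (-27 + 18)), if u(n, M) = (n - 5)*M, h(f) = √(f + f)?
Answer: -291 + 23*√14 ≈ -204.94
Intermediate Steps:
T(P) = P²
h(f) = √2*√f (h(f) = √(2*f) = √2*√f)
u(n, M) = M*(-5 + n) (u(n, M) = (-5 + n)*M = M*(-5 + n))
-K(T(-14)) - u(h(7), -32 - (-27 + 18)) = -1*176 - (-32 - (-27 + 18))*(-5 + √2*√7) = -176 - (-32 - 1*(-9))*(-5 + √14) = -176 - (-32 + 9)*(-5 + √14) = -176 - (-23)*(-5 + √14) = -176 - (115 - 23*√14) = -176 + (-115 + 23*√14) = -291 + 23*√14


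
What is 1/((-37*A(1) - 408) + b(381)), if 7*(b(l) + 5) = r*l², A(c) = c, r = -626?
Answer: -7/90873936 ≈ -7.7030e-8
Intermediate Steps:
b(l) = -5 - 626*l²/7 (b(l) = -5 + (-626*l²)/7 = -5 - 626*l²/7)
1/((-37*A(1) - 408) + b(381)) = 1/((-37*1 - 408) + (-5 - 626/7*381²)) = 1/((-37 - 408) + (-5 - 626/7*145161)) = 1/(-445 + (-5 - 90870786/7)) = 1/(-445 - 90870821/7) = 1/(-90873936/7) = -7/90873936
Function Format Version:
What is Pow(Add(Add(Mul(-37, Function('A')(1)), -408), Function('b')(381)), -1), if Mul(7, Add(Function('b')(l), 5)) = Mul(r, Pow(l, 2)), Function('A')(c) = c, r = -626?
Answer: Rational(-7, 90873936) ≈ -7.7030e-8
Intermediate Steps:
Function('b')(l) = Add(-5, Mul(Rational(-626, 7), Pow(l, 2))) (Function('b')(l) = Add(-5, Mul(Rational(1, 7), Mul(-626, Pow(l, 2)))) = Add(-5, Mul(Rational(-626, 7), Pow(l, 2))))
Pow(Add(Add(Mul(-37, Function('A')(1)), -408), Function('b')(381)), -1) = Pow(Add(Add(Mul(-37, 1), -408), Add(-5, Mul(Rational(-626, 7), Pow(381, 2)))), -1) = Pow(Add(Add(-37, -408), Add(-5, Mul(Rational(-626, 7), 145161))), -1) = Pow(Add(-445, Add(-5, Rational(-90870786, 7))), -1) = Pow(Add(-445, Rational(-90870821, 7)), -1) = Pow(Rational(-90873936, 7), -1) = Rational(-7, 90873936)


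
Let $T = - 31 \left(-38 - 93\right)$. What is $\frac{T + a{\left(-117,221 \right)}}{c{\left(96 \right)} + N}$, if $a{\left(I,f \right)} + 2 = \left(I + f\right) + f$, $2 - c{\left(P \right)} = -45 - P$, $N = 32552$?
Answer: $\frac{4384}{32695} \approx 0.13409$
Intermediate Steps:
$c{\left(P \right)} = 47 + P$ ($c{\left(P \right)} = 2 - \left(-45 - P\right) = 2 + \left(45 + P\right) = 47 + P$)
$T = 4061$ ($T = \left(-31\right) \left(-131\right) = 4061$)
$a{\left(I,f \right)} = -2 + I + 2 f$ ($a{\left(I,f \right)} = -2 + \left(\left(I + f\right) + f\right) = -2 + \left(I + 2 f\right) = -2 + I + 2 f$)
$\frac{T + a{\left(-117,221 \right)}}{c{\left(96 \right)} + N} = \frac{4061 - -323}{\left(47 + 96\right) + 32552} = \frac{4061 - -323}{143 + 32552} = \frac{4061 + 323}{32695} = 4384 \cdot \frac{1}{32695} = \frac{4384}{32695}$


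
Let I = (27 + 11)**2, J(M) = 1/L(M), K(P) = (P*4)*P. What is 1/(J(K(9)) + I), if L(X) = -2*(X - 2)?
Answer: 644/929935 ≈ 0.00069252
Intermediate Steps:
L(X) = 4 - 2*X (L(X) = -2*(-2 + X) = 4 - 2*X)
K(P) = 4*P**2 (K(P) = (4*P)*P = 4*P**2)
J(M) = 1/(4 - 2*M)
I = 1444 (I = 38**2 = 1444)
1/(J(K(9)) + I) = 1/(-1/(-4 + 2*(4*9**2)) + 1444) = 1/(-1/(-4 + 2*(4*81)) + 1444) = 1/(-1/(-4 + 2*324) + 1444) = 1/(-1/(-4 + 648) + 1444) = 1/(-1/644 + 1444) = 1/(929935/644) = 644/929935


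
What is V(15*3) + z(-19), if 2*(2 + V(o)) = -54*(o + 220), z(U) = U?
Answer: -7176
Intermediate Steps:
V(o) = -5942 - 27*o (V(o) = -2 + (-54*(o + 220))/2 = -2 + (-54*(220 + o))/2 = -2 + (-11880 - 54*o)/2 = -2 + (-5940 - 27*o) = -5942 - 27*o)
V(15*3) + z(-19) = (-5942 - 405*3) - 19 = (-5942 - 27*45) - 19 = (-5942 - 1215) - 19 = -7157 - 19 = -7176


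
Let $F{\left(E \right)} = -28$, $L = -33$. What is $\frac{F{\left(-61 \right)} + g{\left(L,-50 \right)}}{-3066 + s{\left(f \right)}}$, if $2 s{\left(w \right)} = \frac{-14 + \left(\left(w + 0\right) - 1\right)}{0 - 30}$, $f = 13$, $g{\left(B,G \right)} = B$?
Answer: $\frac{1830}{91979} \approx 0.019896$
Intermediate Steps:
$s{\left(w \right)} = \frac{1}{4} - \frac{w}{60}$ ($s{\left(w \right)} = \frac{\left(-14 + \left(\left(w + 0\right) - 1\right)\right) \frac{1}{0 - 30}}{2} = \frac{\left(-14 + \left(w - 1\right)\right) \frac{1}{-30}}{2} = \frac{\left(-14 + \left(-1 + w\right)\right) \left(- \frac{1}{30}\right)}{2} = \frac{\left(-15 + w\right) \left(- \frac{1}{30}\right)}{2} = \frac{\frac{1}{2} - \frac{w}{30}}{2} = \frac{1}{4} - \frac{w}{60}$)
$\frac{F{\left(-61 \right)} + g{\left(L,-50 \right)}}{-3066 + s{\left(f \right)}} = \frac{-28 - 33}{-3066 + \left(\frac{1}{4} - \frac{13}{60}\right)} = - \frac{61}{-3066 + \left(\frac{1}{4} - \frac{13}{60}\right)} = - \frac{61}{-3066 + \frac{1}{30}} = - \frac{61}{- \frac{91979}{30}} = \left(-61\right) \left(- \frac{30}{91979}\right) = \frac{1830}{91979}$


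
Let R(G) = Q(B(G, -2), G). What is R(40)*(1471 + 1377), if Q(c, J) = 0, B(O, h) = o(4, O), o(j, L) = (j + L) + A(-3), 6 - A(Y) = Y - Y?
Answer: 0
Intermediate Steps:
A(Y) = 6 (A(Y) = 6 - (Y - Y) = 6 - 1*0 = 6 + 0 = 6)
o(j, L) = 6 + L + j (o(j, L) = (j + L) + 6 = (L + j) + 6 = 6 + L + j)
B(O, h) = 10 + O (B(O, h) = 6 + O + 4 = 10 + O)
R(G) = 0
R(40)*(1471 + 1377) = 0*(1471 + 1377) = 0*2848 = 0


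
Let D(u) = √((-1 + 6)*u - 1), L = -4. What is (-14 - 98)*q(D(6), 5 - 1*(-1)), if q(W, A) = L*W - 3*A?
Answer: 2016 + 448*√29 ≈ 4428.6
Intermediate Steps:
D(u) = √(-1 + 5*u) (D(u) = √(5*u - 1) = √(-1 + 5*u))
q(W, A) = -4*W - 3*A
(-14 - 98)*q(D(6), 5 - 1*(-1)) = (-14 - 98)*(-4*√(-1 + 5*6) - 3*(5 - 1*(-1))) = -112*(-4*√(-1 + 30) - 3*(5 + 1)) = -112*(-4*√29 - 3*6) = -112*(-4*√29 - 18) = -112*(-18 - 4*√29) = 2016 + 448*√29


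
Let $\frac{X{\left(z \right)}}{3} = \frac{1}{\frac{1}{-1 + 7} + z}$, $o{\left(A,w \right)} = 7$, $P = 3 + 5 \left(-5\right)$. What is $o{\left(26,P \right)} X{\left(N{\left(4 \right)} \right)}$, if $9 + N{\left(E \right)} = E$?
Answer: $- \frac{126}{29} \approx -4.3448$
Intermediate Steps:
$P = -22$ ($P = 3 - 25 = -22$)
$N{\left(E \right)} = -9 + E$
$X{\left(z \right)} = \frac{3}{\frac{1}{6} + z}$ ($X{\left(z \right)} = \frac{3}{\frac{1}{-1 + 7} + z} = \frac{3}{\frac{1}{6} + z}$)
$o{\left(26,P \right)} X{\left(N{\left(4 \right)} \right)} = 7 \frac{18}{1 + 6 \left(-9 + 4\right)} = 7 \frac{18}{1 + 6 \left(-5\right)} = 7 \frac{18}{1 - 30} = 7 \frac{18}{-29} = 7 \cdot 18 \left(- \frac{1}{29}\right) = 7 \left(- \frac{18}{29}\right) = - \frac{126}{29}$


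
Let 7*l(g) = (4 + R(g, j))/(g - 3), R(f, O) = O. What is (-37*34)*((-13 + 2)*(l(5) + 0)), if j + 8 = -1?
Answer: -34595/7 ≈ -4942.1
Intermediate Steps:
j = -9 (j = -8 - 1 = -9)
l(g) = -5/(7*(-3 + g)) (l(g) = ((4 - 9)/(g - 3))/7 = (-5/(-3 + g))/7 = -5/(7*(-3 + g)))
(-37*34)*((-13 + 2)*(l(5) + 0)) = (-37*34)*((-13 + 2)*(-5/(-21 + 7*5) + 0)) = -(-13838)*(-5/(-21 + 35) + 0) = -(-13838)*(-5/14 + 0) = -(-13838)*(-5)/14 = -1258*55/14 = -34595/7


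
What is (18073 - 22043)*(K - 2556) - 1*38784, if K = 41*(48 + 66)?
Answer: -8447244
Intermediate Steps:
K = 4674 (K = 41*114 = 4674)
(18073 - 22043)*(K - 2556) - 1*38784 = (18073 - 22043)*(4674 - 2556) - 1*38784 = -3970*2118 - 38784 = -8408460 - 38784 = -8447244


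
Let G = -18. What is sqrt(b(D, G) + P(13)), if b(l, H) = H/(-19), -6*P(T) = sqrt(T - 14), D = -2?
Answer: sqrt(12312 - 2166*I)/114 ≈ 0.97706 - 0.08529*I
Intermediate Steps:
P(T) = -sqrt(-14 + T)/6 (P(T) = -sqrt(T - 14)/6 = -sqrt(-14 + T)/6)
b(l, H) = -H/19 (b(l, H) = H*(-1/19) = -H/19)
sqrt(b(D, G) + P(13)) = sqrt(-1/19*(-18) - sqrt(-14 + 13)/6) = sqrt(18/19 - I/6)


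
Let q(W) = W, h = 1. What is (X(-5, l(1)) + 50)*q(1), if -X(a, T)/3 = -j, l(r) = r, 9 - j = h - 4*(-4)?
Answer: 26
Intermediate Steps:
j = -8 (j = 9 - (1 - 4*(-4)) = 9 - (1 + 16) = 9 - 1*17 = 9 - 17 = -8)
X(a, T) = -24 (X(a, T) = -(-3)*(-8) = -3*8 = -24)
(X(-5, l(1)) + 50)*q(1) = (-24 + 50)*1 = 26*1 = 26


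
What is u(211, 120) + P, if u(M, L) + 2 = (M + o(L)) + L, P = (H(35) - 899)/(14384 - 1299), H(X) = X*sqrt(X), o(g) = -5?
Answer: 4238641/13085 + 7*sqrt(35)/2617 ≈ 323.95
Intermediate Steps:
H(X) = X**(3/2)
P = -899/13085 + 7*sqrt(35)/2617 (P = (35**(3/2) - 899)/(14384 - 1299) = (35*sqrt(35) - 899)/13085 = (-899 + 35*sqrt(35))*(1/13085) = -899/13085 + 7*sqrt(35)/2617 ≈ -0.052880)
u(M, L) = -7 + L + M (u(M, L) = -2 + ((M - 5) + L) = -2 + ((-5 + M) + L) = -2 + (-5 + L + M) = -7 + L + M)
u(211, 120) + P = (-7 + 120 + 211) + (-899/13085 + 7*sqrt(35)/2617) = 324 + (-899/13085 + 7*sqrt(35)/2617) = 4238641/13085 + 7*sqrt(35)/2617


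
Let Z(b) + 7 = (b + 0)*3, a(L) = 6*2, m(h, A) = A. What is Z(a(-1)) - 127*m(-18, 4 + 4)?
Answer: -987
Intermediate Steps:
a(L) = 12
Z(b) = -7 + 3*b (Z(b) = -7 + (b + 0)*3 = -7 + b*3 = -7 + 3*b)
Z(a(-1)) - 127*m(-18, 4 + 4) = (-7 + 3*12) - 127*(4 + 4) = (-7 + 36) - 127*8 = 29 - 1016 = -987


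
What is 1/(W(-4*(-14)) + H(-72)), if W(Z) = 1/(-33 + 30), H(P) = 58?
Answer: 3/173 ≈ 0.017341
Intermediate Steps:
W(Z) = -1/3 (W(Z) = 1/(-3) = -1/3)
1/(W(-4*(-14)) + H(-72)) = 1/(-1/3 + 58) = 1/(173/3) = 3/173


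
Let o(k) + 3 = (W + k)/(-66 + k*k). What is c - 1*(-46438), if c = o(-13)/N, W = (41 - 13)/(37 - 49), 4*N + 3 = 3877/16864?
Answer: 670395146218/14434935 ≈ 46443.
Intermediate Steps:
N = -46715/67456 (N = -¾ + (3877/16864)/4 = -¾ + (3877*(1/16864))/4 = -¾ + (¼)*(3877/16864) = -¾ + 3877/67456 = -46715/67456 ≈ -0.69253)
W = -7/3 (W = 28/(-12) = 28*(-1/12) = -7/3 ≈ -2.3333)
o(k) = -3 + (-7/3 + k)/(-66 + k²) (o(k) = -3 + (-7/3 + k)/(-66 + k*k) = -3 + (-7/3 + k)/(-66 + k²))
c = 65634688/14434935 (c = ((587/3 - 13 - 3*(-13)²)/(-66 + (-13)²))/(-46715/67456) = ((587/3 - 13 - 3*169)/(-66 + 169))*(-67456/46715) = ((587/3 - 13 - 507)/103)*(-67456/46715) = ((1/103)*(-973/3))*(-67456/46715) = -973/309*(-67456/46715) = 65634688/14434935 ≈ 4.5469)
c - 1*(-46438) = 65634688/14434935 - 1*(-46438) = 65634688/14434935 + 46438 = 670395146218/14434935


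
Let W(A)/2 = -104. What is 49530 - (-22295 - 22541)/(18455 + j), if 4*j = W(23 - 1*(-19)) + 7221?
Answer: 4003837834/80833 ≈ 49532.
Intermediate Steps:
W(A) = -208 (W(A) = 2*(-104) = -208)
j = 7013/4 (j = (-208 + 7221)/4 = (¼)*7013 = 7013/4 ≈ 1753.3)
49530 - (-22295 - 22541)/(18455 + j) = 49530 - (-22295 - 22541)/(18455 + 7013/4) = 49530 - (-44836)/80833/4 = 49530 - (-44836)*4/80833 = 49530 - 1*(-179344/80833) = 49530 + 179344/80833 = 4003837834/80833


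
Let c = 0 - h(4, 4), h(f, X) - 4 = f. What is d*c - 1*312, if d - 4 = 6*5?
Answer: -584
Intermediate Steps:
h(f, X) = 4 + f
d = 34 (d = 4 + 6*5 = 4 + 30 = 34)
c = -8 (c = 0 - (4 + 4) = 0 - 1*8 = 0 - 8 = -8)
d*c - 1*312 = 34*(-8) - 1*312 = -272 - 312 = -584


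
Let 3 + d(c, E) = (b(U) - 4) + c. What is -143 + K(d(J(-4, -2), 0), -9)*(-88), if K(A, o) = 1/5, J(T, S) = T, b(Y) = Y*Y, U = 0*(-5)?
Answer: -803/5 ≈ -160.60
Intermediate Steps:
U = 0
b(Y) = Y²
d(c, E) = -7 + c (d(c, E) = -3 + ((0² - 4) + c) = -3 + ((0 - 4) + c) = -3 + (-4 + c) = -7 + c)
K(A, o) = ⅕
-143 + K(d(J(-4, -2), 0), -9)*(-88) = -143 + (⅕)*(-88) = -143 - 88/5 = -803/5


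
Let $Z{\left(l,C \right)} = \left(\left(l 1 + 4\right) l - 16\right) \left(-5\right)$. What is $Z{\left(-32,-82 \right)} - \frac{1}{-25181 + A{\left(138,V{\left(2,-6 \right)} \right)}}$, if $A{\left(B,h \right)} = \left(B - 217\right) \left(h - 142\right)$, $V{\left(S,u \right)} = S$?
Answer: $- \frac{62132399}{14121} \approx -4400.0$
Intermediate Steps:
$A{\left(B,h \right)} = \left(-217 + B\right) \left(-142 + h\right)$
$Z{\left(l,C \right)} = 80 - 5 l \left(4 + l\right)$ ($Z{\left(l,C \right)} = \left(\left(l + 4\right) l - 16\right) \left(-5\right) = \left(\left(4 + l\right) l - 16\right) \left(-5\right) = \left(l \left(4 + l\right) - 16\right) \left(-5\right) = \left(-16 + l \left(4 + l\right)\right) \left(-5\right) = 80 - 5 l \left(4 + l\right)$)
$Z{\left(-32,-82 \right)} - \frac{1}{-25181 + A{\left(138,V{\left(2,-6 \right)} \right)}} = \left(80 - -640 - 5 \left(-32\right)^{2}\right) - \frac{1}{-25181 + \left(30814 - 434 - 19596 + 138 \cdot 2\right)} = \left(80 + 640 - 5120\right) - \frac{1}{-25181 + \left(30814 - 434 - 19596 + 276\right)} = \left(80 + 640 - 5120\right) - \frac{1}{-25181 + 11060} = -4400 - \frac{1}{-14121} = -4400 - - \frac{1}{14121} = -4400 + \frac{1}{14121} = - \frac{62132399}{14121}$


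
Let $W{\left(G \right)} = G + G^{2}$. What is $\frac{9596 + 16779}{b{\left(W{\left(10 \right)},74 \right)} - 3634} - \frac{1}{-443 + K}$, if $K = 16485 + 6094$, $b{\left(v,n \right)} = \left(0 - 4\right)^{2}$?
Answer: $- \frac{291920309}{40044024} \approx -7.29$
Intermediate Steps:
$b{\left(v,n \right)} = 16$ ($b{\left(v,n \right)} = \left(-4\right)^{2} = 16$)
$K = 22579$
$\frac{9596 + 16779}{b{\left(W{\left(10 \right)},74 \right)} - 3634} - \frac{1}{-443 + K} = \frac{9596 + 16779}{16 - 3634} - \frac{1}{-443 + 22579} = \frac{26375}{-3618} - \frac{1}{22136} = 26375 \left(- \frac{1}{3618}\right) - \frac{1}{22136} = - \frac{26375}{3618} - \frac{1}{22136} = - \frac{291920309}{40044024}$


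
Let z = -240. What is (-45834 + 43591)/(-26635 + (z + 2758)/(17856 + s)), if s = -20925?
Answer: 6883767/81745333 ≈ 0.084210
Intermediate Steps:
(-45834 + 43591)/(-26635 + (z + 2758)/(17856 + s)) = (-45834 + 43591)/(-26635 + (-240 + 2758)/(17856 - 20925)) = -2243/(-26635 + 2518/(-3069)) = -2243/(-26635 + 2518*(-1/3069)) = -2243/(-26635 - 2518/3069) = -2243/(-81745333/3069) = -2243*(-3069/81745333) = 6883767/81745333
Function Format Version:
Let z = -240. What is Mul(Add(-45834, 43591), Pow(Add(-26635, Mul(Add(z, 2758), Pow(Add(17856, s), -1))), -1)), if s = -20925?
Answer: Rational(6883767, 81745333) ≈ 0.084210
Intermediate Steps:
Mul(Add(-45834, 43591), Pow(Add(-26635, Mul(Add(z, 2758), Pow(Add(17856, s), -1))), -1)) = Mul(Add(-45834, 43591), Pow(Add(-26635, Mul(Add(-240, 2758), Pow(Add(17856, -20925), -1))), -1)) = Mul(-2243, Pow(Add(-26635, Mul(2518, Pow(-3069, -1))), -1)) = Mul(-2243, Pow(Add(-26635, Mul(2518, Rational(-1, 3069))), -1)) = Mul(-2243, Pow(Add(-26635, Rational(-2518, 3069)), -1)) = Mul(-2243, Pow(Rational(-81745333, 3069), -1)) = Mul(-2243, Rational(-3069, 81745333)) = Rational(6883767, 81745333)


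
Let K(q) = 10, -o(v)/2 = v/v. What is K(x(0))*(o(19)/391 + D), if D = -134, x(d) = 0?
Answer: -523960/391 ≈ -1340.1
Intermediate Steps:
o(v) = -2 (o(v) = -2*v/v = -2*1 = -2)
K(x(0))*(o(19)/391 + D) = 10*(-2/391 - 134) = 10*(-52396/391) = -523960/391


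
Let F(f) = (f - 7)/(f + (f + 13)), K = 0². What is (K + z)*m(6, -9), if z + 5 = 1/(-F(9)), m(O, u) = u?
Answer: 369/2 ≈ 184.50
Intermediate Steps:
K = 0
F(f) = (-7 + f)/(13 + 2*f) (F(f) = (-7 + f)/(f + (13 + f)) = (-7 + f)/(13 + 2*f))
z = -41/2 (z = -5 + 1/(-(-7 + 9)/(13 + 2*9)) = -5 + 1/(-2/(13 + 18)) = -5 + 1/(-2/31) = -5 - 31/2 = -41/2 ≈ -20.500)
(K + z)*m(6, -9) = (0 - 41/2)*(-9) = -41/2*(-9) = 369/2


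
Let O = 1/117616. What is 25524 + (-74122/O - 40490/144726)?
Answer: -630853949705209/72363 ≈ -8.7179e+9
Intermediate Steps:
O = 1/117616 ≈ 8.5022e-6
25524 + (-74122/O - 40490/144726) = 25524 + (-74122/1/117616 - 40490/144726) = 25524 + (-74122*117616 - 40490*1/144726) = 25524 + (-8717933152 - 20245/72363) = 25524 - 630855796698421/72363 = -630853949705209/72363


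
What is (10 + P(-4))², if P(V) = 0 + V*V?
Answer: 676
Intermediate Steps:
P(V) = V² (P(V) = 0 + V² = V²)
(10 + P(-4))² = (10 + (-4)²)² = (10 + 16)² = 26² = 676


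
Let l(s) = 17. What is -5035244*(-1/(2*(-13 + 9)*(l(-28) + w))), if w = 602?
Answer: -1258811/1238 ≈ -1016.8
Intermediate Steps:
-5035244*(-1/(2*(-13 + 9)*(l(-28) + w))) = -5035244*(-1/(2*(-13 + 9)*(17 + 602))) = -5035244/(619*(-4*(-2))) = -5035244/(619*8) = -5035244/4952 = -5035244*1/4952 = -1258811/1238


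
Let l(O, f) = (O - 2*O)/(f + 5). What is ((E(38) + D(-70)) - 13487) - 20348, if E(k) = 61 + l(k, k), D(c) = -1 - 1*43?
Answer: -1454212/43 ≈ -33819.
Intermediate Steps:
l(O, f) = -O/(5 + f) (l(O, f) = (-O)/(5 + f) = -O/(5 + f))
D(c) = -44 (D(c) = -1 - 43 = -44)
E(k) = 61 - k/(5 + k)
((E(38) + D(-70)) - 13487) - 20348 = ((5*(61 + 12*38)/(5 + 38) - 44) - 13487) - 20348 = ((5*(61 + 456)/43 - 44) - 13487) - 20348 = ((5*(1/43)*517 - 44) - 13487) - 20348 = ((2585/43 - 44) - 13487) - 20348 = (693/43 - 13487) - 20348 = -579248/43 - 20348 = -1454212/43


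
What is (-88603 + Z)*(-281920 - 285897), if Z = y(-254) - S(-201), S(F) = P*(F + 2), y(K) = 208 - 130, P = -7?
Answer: 51056969006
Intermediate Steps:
y(K) = 78
S(F) = -14 - 7*F (S(F) = -7*(F + 2) = -7*(2 + F) = -14 - 7*F)
Z = -1315 (Z = 78 - (-14 - 7*(-201)) = 78 - (-14 + 1407) = 78 - 1*1393 = 78 - 1393 = -1315)
(-88603 + Z)*(-281920 - 285897) = (-88603 - 1315)*(-281920 - 285897) = -89918*(-567817) = 51056969006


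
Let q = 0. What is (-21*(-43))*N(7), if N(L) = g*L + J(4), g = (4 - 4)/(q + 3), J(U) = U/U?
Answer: 903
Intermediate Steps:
J(U) = 1
g = 0 (g = (4 - 4)/(0 + 3) = 0/3 = 0*(⅓) = 0)
N(L) = 1 (N(L) = 0*L + 1 = 0 + 1 = 1)
(-21*(-43))*N(7) = -21*(-43)*1 = 903*1 = 903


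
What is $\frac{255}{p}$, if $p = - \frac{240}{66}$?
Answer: $- \frac{561}{8} \approx -70.125$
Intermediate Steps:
$p = - \frac{40}{11}$ ($p = \left(-240\right) \frac{1}{66} = - \frac{40}{11} \approx -3.6364$)
$\frac{255}{p} = \frac{255}{- \frac{40}{11}} = 255 \left(- \frac{11}{40}\right) = - \frac{561}{8}$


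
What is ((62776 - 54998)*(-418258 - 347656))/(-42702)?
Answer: 2978639546/21351 ≈ 1.3951e+5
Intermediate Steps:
((62776 - 54998)*(-418258 - 347656))/(-42702) = (7778*(-765914))*(-1/42702) = -5957279092*(-1/42702) = 2978639546/21351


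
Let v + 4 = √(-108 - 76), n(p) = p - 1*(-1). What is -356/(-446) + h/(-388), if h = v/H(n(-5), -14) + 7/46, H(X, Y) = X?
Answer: 3165125/3980104 + I*√46/776 ≈ 0.79524 + 0.0087401*I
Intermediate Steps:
n(p) = 1 + p (n(p) = p + 1 = 1 + p)
v = -4 + 2*I*√46 (v = -4 + √(-108 - 76) = -4 + √(-184) = -4 + 2*I*√46 ≈ -4.0 + 13.565*I)
h = 53/46 - I*√46/2 (h = (-4 + 2*I*√46)/(1 - 5) + 7/46 = (-4 + 2*I*√46)/(-4) + 7*(1/46) = (-4 + 2*I*√46)*(-¼) + 7/46 = (1 - I*√46/2) + 7/46 = 53/46 - I*√46/2 ≈ 1.1522 - 3.3912*I)
-356/(-446) + h/(-388) = -356/(-446) + (53/46 - I*√46/2)/(-388) = -356*(-1/446) + (53/46 - I*√46/2)*(-1/388) = 178/223 + (-53/17848 + I*√46/776) = 3165125/3980104 + I*√46/776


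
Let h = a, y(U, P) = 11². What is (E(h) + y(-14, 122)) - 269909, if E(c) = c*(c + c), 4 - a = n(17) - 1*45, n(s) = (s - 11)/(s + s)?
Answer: -76590932/289 ≈ -2.6502e+5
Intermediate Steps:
n(s) = (-11 + s)/(2*s) (n(s) = (-11 + s)/((2*s)) = (-11 + s)*(1/(2*s)) = (-11 + s)/(2*s))
a = 830/17 (a = 4 - ((½)*(-11 + 17)/17 - 1*45) = 4 - ((½)*(1/17)*6 - 45) = 4 - (3/17 - 45) = 4 - 1*(-762/17) = 4 + 762/17 = 830/17 ≈ 48.824)
y(U, P) = 121
h = 830/17 ≈ 48.824
E(c) = 2*c² (E(c) = c*(2*c) = 2*c²)
(E(h) + y(-14, 122)) - 269909 = (2*(830/17)² + 121) - 269909 = (2*(688900/289) + 121) - 269909 = (1377800/289 + 121) - 269909 = 1412769/289 - 269909 = -76590932/289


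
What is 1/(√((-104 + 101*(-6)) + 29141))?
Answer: √39/1053 ≈ 0.0059307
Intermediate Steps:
1/(√((-104 + 101*(-6)) + 29141)) = 1/(√((-104 - 606) + 29141)) = 1/(√(-710 + 29141)) = 1/(√28431) = 1/(27*√39) = √39/1053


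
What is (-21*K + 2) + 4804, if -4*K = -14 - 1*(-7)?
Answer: 19077/4 ≈ 4769.3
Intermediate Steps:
K = 7/4 (K = -(-14 - 1*(-7))/4 = -(-14 + 7)/4 = -1/4*(-7) = 7/4 ≈ 1.7500)
(-21*K + 2) + 4804 = (-21*7/4 + 2) + 4804 = (-147/4 + 2) + 4804 = -139/4 + 4804 = 19077/4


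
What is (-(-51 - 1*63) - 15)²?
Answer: 9801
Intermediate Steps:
(-(-51 - 1*63) - 15)² = (-(-51 - 63) - 15)² = (-1*(-114) - 15)² = (114 - 15)² = 99² = 9801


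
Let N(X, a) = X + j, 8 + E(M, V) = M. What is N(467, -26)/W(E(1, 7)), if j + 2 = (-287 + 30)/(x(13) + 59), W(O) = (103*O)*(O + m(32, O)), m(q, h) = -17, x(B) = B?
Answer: 33223/1245888 ≈ 0.026666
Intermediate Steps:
E(M, V) = -8 + M
W(O) = 103*O*(-17 + O) (W(O) = (103*O)*(O - 17) = (103*O)*(-17 + O) = 103*O*(-17 + O))
j = -401/72 (j = -2 + (-287 + 30)/(13 + 59) = -2 - 257/72 = -401/72 ≈ -5.5694)
N(X, a) = -401/72 + X (N(X, a) = X - 401/72 = -401/72 + X)
N(467, -26)/W(E(1, 7)) = (-401/72 + 467)/((103*(-8 + 1)*(-17 + (-8 + 1)))) = 33223/(72*((103*(-7)*(-17 - 7)))) = 33223/(72*((103*(-7)*(-24)))) = (33223/72)/17304 = (33223/72)*(1/17304) = 33223/1245888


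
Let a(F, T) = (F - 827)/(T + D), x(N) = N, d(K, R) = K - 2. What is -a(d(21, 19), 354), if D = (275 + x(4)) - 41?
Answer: 101/74 ≈ 1.3649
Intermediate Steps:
d(K, R) = -2 + K
D = 238 (D = (275 + 4) - 41 = 279 - 41 = 238)
a(F, T) = (-827 + F)/(238 + T) (a(F, T) = (F - 827)/(T + 238) = (-827 + F)/(238 + T))
-a(d(21, 19), 354) = -(-827 + (-2 + 21))/(238 + 354) = -(-827 + 19)/592 = -(-808)/592 = -1*(-101/74) = 101/74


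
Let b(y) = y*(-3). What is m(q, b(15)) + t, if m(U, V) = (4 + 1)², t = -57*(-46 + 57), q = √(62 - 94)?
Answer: -602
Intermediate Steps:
b(y) = -3*y
q = 4*I*√2 (q = √(-32) = 4*I*√2 ≈ 5.6569*I)
t = -627 (t = -57*11 = -627)
m(U, V) = 25 (m(U, V) = 5² = 25)
m(q, b(15)) + t = 25 - 627 = -602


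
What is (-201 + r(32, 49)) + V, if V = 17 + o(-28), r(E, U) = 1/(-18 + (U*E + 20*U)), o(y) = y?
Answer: -536359/2530 ≈ -212.00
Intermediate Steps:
r(E, U) = 1/(-18 + 20*U + E*U) (r(E, U) = 1/(-18 + (E*U + 20*U)) = 1/(-18 + (20*U + E*U)) = 1/(-18 + 20*U + E*U))
V = -11 (V = 17 - 28 = -11)
(-201 + r(32, 49)) + V = (-201 + 1/(-18 + 20*49 + 32*49)) - 11 = (-201 + 1/(-18 + 980 + 1568)) - 11 = (-201 + 1/2530) - 11 = -508529/2530 - 11 = -536359/2530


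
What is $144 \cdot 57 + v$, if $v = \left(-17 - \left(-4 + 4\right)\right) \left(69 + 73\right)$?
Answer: $5794$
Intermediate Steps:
$v = -2414$ ($v = \left(-17 - 0\right) 142 = \left(-17 + 0\right) 142 = \left(-17\right) 142 = -2414$)
$144 \cdot 57 + v = 144 \cdot 57 - 2414 = 8208 - 2414 = 5794$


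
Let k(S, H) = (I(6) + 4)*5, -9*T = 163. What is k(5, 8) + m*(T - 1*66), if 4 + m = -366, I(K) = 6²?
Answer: 281890/9 ≈ 31321.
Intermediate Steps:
T = -163/9 (T = -⅑*163 = -163/9 ≈ -18.111)
I(K) = 36
k(S, H) = 200 (k(S, H) = (36 + 4)*5 = 40*5 = 200)
m = -370 (m = -4 - 366 = -370)
k(5, 8) + m*(T - 1*66) = 200 - 370*(-163/9 - 1*66) = 200 - 370*(-163/9 - 66) = 200 - 370*(-757/9) = 200 + 280090/9 = 281890/9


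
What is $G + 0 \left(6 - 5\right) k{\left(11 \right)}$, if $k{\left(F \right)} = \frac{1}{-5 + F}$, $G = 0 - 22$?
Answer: $-22$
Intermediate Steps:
$G = -22$ ($G = 0 - 22 = -22$)
$G + 0 \left(6 - 5\right) k{\left(11 \right)} = -22 + \frac{0 \left(6 - 5\right)}{-5 + 11} = -22 + \frac{0 \cdot 1}{6} = -22 + 0 \cdot \frac{1}{6} = -22 + 0 = -22$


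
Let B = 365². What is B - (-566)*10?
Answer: 138885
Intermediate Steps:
B = 133225
B - (-566)*10 = 133225 - (-566)*10 = 133225 - 1*(-5660) = 133225 + 5660 = 138885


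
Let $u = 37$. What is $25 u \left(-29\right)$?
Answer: $-26825$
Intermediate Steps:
$25 u \left(-29\right) = 25 \cdot 37 \left(-29\right) = 925 \left(-29\right) = -26825$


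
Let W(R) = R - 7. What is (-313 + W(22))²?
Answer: 88804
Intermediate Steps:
W(R) = -7 + R
(-313 + W(22))² = (-313 + (-7 + 22))² = (-313 + 15)² = (-298)² = 88804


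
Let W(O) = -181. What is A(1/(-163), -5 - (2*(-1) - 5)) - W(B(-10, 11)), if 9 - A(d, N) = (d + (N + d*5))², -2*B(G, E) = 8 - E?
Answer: 4945710/26569 ≈ 186.15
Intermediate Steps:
B(G, E) = -4 + E/2 (B(G, E) = -(8 - E)/2 = -4 + E/2)
A(d, N) = 9 - (N + 6*d)² (A(d, N) = 9 - (d + (N + d*5))² = 9 - (d + (N + 5*d))² = 9 - (N + 6*d)²)
A(1/(-163), -5 - (2*(-1) - 5)) - W(B(-10, 11)) = (9 - ((-5 - (2*(-1) - 5)) + 6/(-163))²) - 1*(-181) = (9 - ((-5 - (-2 - 5)) + 6*(-1/163))²) + 181 = (9 - ((-5 - 1*(-7)) - 6/163)²) + 181 = (9 - ((-5 + 7) - 6/163)²) + 181 = (9 - (2 - 6/163)²) + 181 = (9 - (320/163)²) + 181 = (9 - 1*102400/26569) + 181 = (9 - 102400/26569) + 181 = 136721/26569 + 181 = 4945710/26569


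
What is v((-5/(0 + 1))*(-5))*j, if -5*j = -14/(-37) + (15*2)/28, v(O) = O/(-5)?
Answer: 751/518 ≈ 1.4498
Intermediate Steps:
v(O) = -O/5 (v(O) = O*(-⅕) = -O/5)
j = -751/2590 (j = -(-14/(-37) + (15*2)/28)/5 = -(-14*(-1/37) + 30*(1/28))/5 = -(14/37 + 15/14)/5 = -⅕*751/518 = -751/2590 ≈ -0.28996)
v((-5/(0 + 1))*(-5))*j = --5/(0 + 1)*(-5)/5*(-751/2590) = --5/1*(-5)/5*(-751/2590) = -1*(-5)*(-5)/5*(-751/2590) = -(-1)*(-5)*(-751/2590) = -⅕*25*(-751/2590) = -5*(-751/2590) = 751/518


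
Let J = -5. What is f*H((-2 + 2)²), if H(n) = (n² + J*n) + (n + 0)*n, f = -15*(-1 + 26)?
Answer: 0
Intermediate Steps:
f = -375 (f = -15*25 = -1*375 = -375)
H(n) = -5*n + 2*n² (H(n) = (n² - 5*n) + (n + 0)*n = (n² - 5*n) + n*n = (n² - 5*n) + n² = -5*n + 2*n²)
f*H((-2 + 2)²) = -375*(-2 + 2)²*(-5 + 2*(-2 + 2)²) = -375*0²*(-5 + 2*0²) = -0*(-5 + 2*0) = -0*(-5 + 0) = -0*(-5) = -375*0 = 0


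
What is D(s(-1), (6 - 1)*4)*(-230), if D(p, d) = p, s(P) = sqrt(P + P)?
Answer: -230*I*sqrt(2) ≈ -325.27*I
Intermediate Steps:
s(P) = sqrt(2)*sqrt(P) (s(P) = sqrt(2*P) = sqrt(2)*sqrt(P))
D(s(-1), (6 - 1)*4)*(-230) = (sqrt(2)*sqrt(-1))*(-230) = (sqrt(2)*I)*(-230) = (I*sqrt(2))*(-230) = -230*I*sqrt(2)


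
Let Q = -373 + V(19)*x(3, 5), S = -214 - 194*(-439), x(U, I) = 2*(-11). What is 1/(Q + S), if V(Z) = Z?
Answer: 1/84161 ≈ 1.1882e-5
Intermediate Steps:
x(U, I) = -22
S = 84952 (S = -214 + 85166 = 84952)
Q = -791 (Q = -373 + 19*(-22) = -373 - 418 = -791)
1/(Q + S) = 1/(-791 + 84952) = 1/84161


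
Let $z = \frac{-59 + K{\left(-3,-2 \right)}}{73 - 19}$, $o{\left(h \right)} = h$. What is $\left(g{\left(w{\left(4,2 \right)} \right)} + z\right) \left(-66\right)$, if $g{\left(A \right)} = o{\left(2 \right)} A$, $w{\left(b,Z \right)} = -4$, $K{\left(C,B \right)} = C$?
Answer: $\frac{5434}{9} \approx 603.78$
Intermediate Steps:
$g{\left(A \right)} = 2 A$
$z = - \frac{31}{27}$ ($z = \frac{-59 - 3}{73 - 19} = - \frac{62}{54} = \left(-62\right) \frac{1}{54} = - \frac{31}{27} \approx -1.1481$)
$\left(g{\left(w{\left(4,2 \right)} \right)} + z\right) \left(-66\right) = \left(2 \left(-4\right) - \frac{31}{27}\right) \left(-66\right) = \left(-8 - \frac{31}{27}\right) \left(-66\right) = \left(- \frac{247}{27}\right) \left(-66\right) = \frac{5434}{9}$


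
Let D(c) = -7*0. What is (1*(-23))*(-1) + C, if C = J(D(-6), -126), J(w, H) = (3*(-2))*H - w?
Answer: 779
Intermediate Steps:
D(c) = 0
J(w, H) = -w - 6*H (J(w, H) = -6*H - w = -w - 6*H)
C = 756 (C = -1*0 - 6*(-126) = 0 + 756 = 756)
(1*(-23))*(-1) + C = (1*(-23))*(-1) + 756 = -23*(-1) + 756 = 23 + 756 = 779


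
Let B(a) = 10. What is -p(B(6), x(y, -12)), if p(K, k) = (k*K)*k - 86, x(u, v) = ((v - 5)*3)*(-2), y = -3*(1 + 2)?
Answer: -103954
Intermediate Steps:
y = -9 (y = -3*3 = -9)
x(u, v) = 30 - 6*v (x(u, v) = ((-5 + v)*3)*(-2) = (-15 + 3*v)*(-2) = 30 - 6*v)
p(K, k) = -86 + K*k**2 (p(K, k) = (K*k)*k - 86 = K*k**2 - 86 = -86 + K*k**2)
-p(B(6), x(y, -12)) = -(-86 + 10*(30 - 6*(-12))**2) = -(-86 + 10*(30 + 72)**2) = -(-86 + 10*102**2) = -(-86 + 10*10404) = -(-86 + 104040) = -1*103954 = -103954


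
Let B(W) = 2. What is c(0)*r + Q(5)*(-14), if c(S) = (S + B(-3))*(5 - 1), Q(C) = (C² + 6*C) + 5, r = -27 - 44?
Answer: -1408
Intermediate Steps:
r = -71
Q(C) = 5 + C² + 6*C
c(S) = 8 + 4*S (c(S) = (S + 2)*(5 - 1) = (2 + S)*4 = 8 + 4*S)
c(0)*r + Q(5)*(-14) = (8 + 4*0)*(-71) + (5 + 5² + 6*5)*(-14) = (8 + 0)*(-71) + (5 + 25 + 30)*(-14) = 8*(-71) + 60*(-14) = -568 - 840 = -1408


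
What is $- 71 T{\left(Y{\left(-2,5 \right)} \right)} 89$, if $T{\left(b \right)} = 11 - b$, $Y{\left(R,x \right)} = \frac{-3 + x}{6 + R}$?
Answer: $- \frac{132699}{2} \approx -66350.0$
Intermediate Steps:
$Y{\left(R,x \right)} = \frac{-3 + x}{6 + R}$
$- 71 T{\left(Y{\left(-2,5 \right)} \right)} 89 = - 71 \left(11 - \frac{-3 + 5}{6 - 2}\right) 89 = - 71 \left(11 - \frac{1}{4} \cdot 2\right) 89 = - 71 \left(11 - \frac{1}{2}\right) 89 = \left(-71\right) \frac{21}{2} \cdot 89 = \left(- \frac{1491}{2}\right) 89 = - \frac{132699}{2}$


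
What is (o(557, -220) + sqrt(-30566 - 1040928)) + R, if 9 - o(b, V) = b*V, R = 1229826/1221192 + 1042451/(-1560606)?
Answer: 2162541451923039/17646292244 + I*sqrt(1071494) ≈ 1.2255e+5 + 1035.1*I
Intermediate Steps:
R = 5983713083/17646292244 (R = 1229826*(1/1221192) + 1042451*(-1/1560606) = 204971/203532 - 1042451/1560606 = 5983713083/17646292244 ≈ 0.33909)
o(b, V) = 9 - V*b (o(b, V) = 9 - b*V = 9 - V*b)
(o(557, -220) + sqrt(-30566 - 1040928)) + R = ((9 - 1*(-220)*557) + sqrt(-30566 - 1040928)) + 5983713083/17646292244 = ((9 + 122540) + sqrt(-1071494)) + 5983713083/17646292244 = (122549 + I*sqrt(1071494)) + 5983713083/17646292244 = 2162541451923039/17646292244 + I*sqrt(1071494)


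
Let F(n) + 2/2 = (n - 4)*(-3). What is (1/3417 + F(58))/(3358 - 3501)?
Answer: 556970/488631 ≈ 1.1399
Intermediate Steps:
F(n) = 11 - 3*n (F(n) = -1 + (n - 4)*(-3) = -1 + (-4 + n)*(-3) = -1 + (12 - 3*n) = 11 - 3*n)
(1/3417 + F(58))/(3358 - 3501) = (1/3417 + (11 - 3*58))/(3358 - 3501) = (1/3417 + (11 - 174))/(-143) = (1/3417 - 163)*(-1/143) = -556970/3417*(-1/143) = 556970/488631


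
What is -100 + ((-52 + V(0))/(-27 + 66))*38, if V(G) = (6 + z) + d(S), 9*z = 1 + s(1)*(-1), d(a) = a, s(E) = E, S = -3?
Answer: -5762/39 ≈ -147.74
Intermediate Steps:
z = 0 (z = (1 + 1*(-1))/9 = (1 - 1)/9 = (1/9)*0 = 0)
V(G) = 3 (V(G) = (6 + 0) - 3 = 6 - 3 = 3)
-100 + ((-52 + V(0))/(-27 + 66))*38 = -100 + ((-52 + 3)/(-27 + 66))*38 = -100 - 49/39*38 = -100 - 1862/39 = -5762/39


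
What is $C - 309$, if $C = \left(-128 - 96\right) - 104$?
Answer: $-637$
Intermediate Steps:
$C = -328$ ($C = -224 - 104 = -328$)
$C - 309 = -328 - 309 = -637$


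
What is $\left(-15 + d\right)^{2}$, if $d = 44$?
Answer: $841$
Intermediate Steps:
$\left(-15 + d\right)^{2} = \left(-15 + 44\right)^{2} = 29^{2} = 841$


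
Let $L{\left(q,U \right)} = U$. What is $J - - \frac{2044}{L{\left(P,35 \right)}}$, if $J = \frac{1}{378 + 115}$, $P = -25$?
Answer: $\frac{143961}{2465} \approx 58.402$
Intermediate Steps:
$J = \frac{1}{493} \approx 0.0020284$
$J - - \frac{2044}{L{\left(P,35 \right)}} = \frac{1}{493} - - \frac{2044}{35} = \frac{1}{493} - \left(-2044\right) \frac{1}{35} = \frac{1}{493} - - \frac{292}{5} = \frac{1}{493} + \frac{292}{5} = \frac{143961}{2465}$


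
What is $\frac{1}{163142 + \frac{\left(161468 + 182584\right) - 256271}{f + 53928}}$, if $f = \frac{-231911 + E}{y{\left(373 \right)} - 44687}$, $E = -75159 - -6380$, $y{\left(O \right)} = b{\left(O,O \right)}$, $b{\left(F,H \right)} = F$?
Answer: $\frac{1195033041}{194962025338439} \approx 6.1296 \cdot 10^{-6}$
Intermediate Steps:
$y{\left(O \right)} = O$
$E = -68779$ ($E = -75159 + 6380 = -68779$)
$f = \frac{150345}{22157}$ ($f = \frac{-231911 - 68779}{373 - 44687} = - \frac{300690}{-44314} = \left(-300690\right) \left(- \frac{1}{44314}\right) = \frac{150345}{22157} \approx 6.7854$)
$\frac{1}{163142 + \frac{\left(161468 + 182584\right) - 256271}{f + 53928}} = \frac{1}{163142 + \frac{\left(161468 + 182584\right) - 256271}{\frac{150345}{22157} + 53928}} = \frac{1}{163142 + \frac{344052 - 256271}{\frac{1195033041}{22157}}} = \frac{1}{163142 + 87781 \cdot \frac{22157}{1195033041}} = \frac{1}{163142 + \frac{1944963617}{1195033041}} = \frac{1}{\frac{194962025338439}{1195033041}} = \frac{1195033041}{194962025338439}$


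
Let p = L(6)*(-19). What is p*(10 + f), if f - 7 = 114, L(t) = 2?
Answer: -4978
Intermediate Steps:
f = 121 (f = 7 + 114 = 121)
p = -38 (p = 2*(-19) = -38)
p*(10 + f) = -38*(10 + 121) = -38*131 = -4978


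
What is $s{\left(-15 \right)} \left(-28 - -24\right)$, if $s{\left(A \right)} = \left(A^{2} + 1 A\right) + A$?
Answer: $-780$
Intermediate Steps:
$s{\left(A \right)} = A^{2} + 2 A$ ($s{\left(A \right)} = \left(A^{2} + A\right) + A = \left(A + A^{2}\right) + A = A^{2} + 2 A$)
$s{\left(-15 \right)} \left(-28 - -24\right) = - 15 \left(2 - 15\right) \left(-28 - -24\right) = \left(-15\right) \left(-13\right) \left(-28 + 24\right) = 195 \left(-4\right) = -780$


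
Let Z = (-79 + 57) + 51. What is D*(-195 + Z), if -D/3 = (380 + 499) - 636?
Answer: 121014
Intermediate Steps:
Z = 29 (Z = -22 + 51 = 29)
D = -729 (D = -3*((380 + 499) - 636) = -3*(879 - 636) = -3*243 = -729)
D*(-195 + Z) = -729*(-195 + 29) = -729*(-166) = 121014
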